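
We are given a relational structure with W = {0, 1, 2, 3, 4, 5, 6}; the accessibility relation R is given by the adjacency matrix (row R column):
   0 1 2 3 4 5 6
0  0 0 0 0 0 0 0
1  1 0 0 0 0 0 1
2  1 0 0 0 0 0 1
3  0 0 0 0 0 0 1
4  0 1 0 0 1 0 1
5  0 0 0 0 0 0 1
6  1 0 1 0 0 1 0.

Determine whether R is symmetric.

Symmetric: no — 1 R 0 but not 0 R 1.

No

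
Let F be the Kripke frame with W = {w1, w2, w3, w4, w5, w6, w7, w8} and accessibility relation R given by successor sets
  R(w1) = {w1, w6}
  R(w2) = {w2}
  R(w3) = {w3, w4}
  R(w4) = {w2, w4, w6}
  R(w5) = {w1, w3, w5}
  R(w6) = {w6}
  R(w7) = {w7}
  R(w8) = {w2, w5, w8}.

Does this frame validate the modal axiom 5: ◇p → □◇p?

No

Axiom 5 corresponds to the accessibility relation being Euclidean.
Euclidean: no — w4 R w2 and w4 R w6, but not w2 R w6.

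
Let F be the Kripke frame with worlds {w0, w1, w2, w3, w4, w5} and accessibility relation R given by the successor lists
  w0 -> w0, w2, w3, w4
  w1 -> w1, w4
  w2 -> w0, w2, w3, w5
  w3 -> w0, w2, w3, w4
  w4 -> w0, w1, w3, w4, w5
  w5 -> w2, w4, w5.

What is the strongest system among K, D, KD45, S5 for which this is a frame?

D

Serial (axiom D): yes — every world has a successor (e.g. w0 R w0).
Euclidean (axiom 5): no — w0 R w2 and w0 R w4, but not w2 R w4.
Transitive (axiom 4): no — w0 R w2 and w2 R w5, but not w0 R w5.
Reflexive (axiom T): yes — every world is R-related to itself.
So F validates K, D; KD45 would additionally require R to be Euclidean and transitive. The strongest is D.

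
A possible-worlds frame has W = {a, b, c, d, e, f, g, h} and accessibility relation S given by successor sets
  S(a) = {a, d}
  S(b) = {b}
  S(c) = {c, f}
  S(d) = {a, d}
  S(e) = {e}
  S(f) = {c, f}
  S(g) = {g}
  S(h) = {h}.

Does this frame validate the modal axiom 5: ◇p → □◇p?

The schema 5 characterises exactly the Euclidean frames.
Euclidean: yes — any two successors of a common world are S-related.

Yes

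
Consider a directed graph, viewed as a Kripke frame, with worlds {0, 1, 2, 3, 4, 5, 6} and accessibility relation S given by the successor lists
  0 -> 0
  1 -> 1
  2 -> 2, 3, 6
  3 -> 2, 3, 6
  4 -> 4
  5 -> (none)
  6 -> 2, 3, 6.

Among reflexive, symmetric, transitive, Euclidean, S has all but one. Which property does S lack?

Reflexive: no — 5 is not related to itself.
Symmetric: yes — every pair in S has its reverse in S.
Transitive: yes — every two-step S-path is closed by a direct edge.
Euclidean: yes — any two successors of a common world are S-related.
Only reflexive fails.

reflexive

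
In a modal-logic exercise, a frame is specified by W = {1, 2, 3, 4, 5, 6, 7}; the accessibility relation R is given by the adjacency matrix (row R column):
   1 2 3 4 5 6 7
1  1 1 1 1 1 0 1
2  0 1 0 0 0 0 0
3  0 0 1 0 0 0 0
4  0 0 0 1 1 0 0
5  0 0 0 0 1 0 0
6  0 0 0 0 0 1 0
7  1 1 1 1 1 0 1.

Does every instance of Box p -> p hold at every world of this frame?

The schema T characterises exactly the reflexive frames.
Reflexive: yes — every world is R-related to itself.

Yes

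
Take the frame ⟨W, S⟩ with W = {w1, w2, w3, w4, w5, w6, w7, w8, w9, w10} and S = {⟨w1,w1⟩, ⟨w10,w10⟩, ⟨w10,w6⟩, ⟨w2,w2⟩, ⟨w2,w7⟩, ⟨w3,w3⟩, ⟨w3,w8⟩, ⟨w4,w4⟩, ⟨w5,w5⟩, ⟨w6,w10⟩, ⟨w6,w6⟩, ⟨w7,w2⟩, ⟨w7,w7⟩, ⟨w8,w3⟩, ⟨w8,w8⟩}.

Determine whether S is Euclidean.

Yes

Euclidean: yes — any two successors of a common world are S-related.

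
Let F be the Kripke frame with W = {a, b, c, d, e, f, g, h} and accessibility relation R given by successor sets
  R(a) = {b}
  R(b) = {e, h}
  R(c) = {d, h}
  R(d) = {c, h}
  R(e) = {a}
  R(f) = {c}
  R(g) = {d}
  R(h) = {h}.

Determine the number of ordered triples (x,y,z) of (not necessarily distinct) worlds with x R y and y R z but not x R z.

10

Enumerating: (a,b,e), (a,b,h), (b,e,a), (c,d,c), (d,c,d), (e,a,b), (f,c,d), (f,c,h), (g,d,c), (g,d,h).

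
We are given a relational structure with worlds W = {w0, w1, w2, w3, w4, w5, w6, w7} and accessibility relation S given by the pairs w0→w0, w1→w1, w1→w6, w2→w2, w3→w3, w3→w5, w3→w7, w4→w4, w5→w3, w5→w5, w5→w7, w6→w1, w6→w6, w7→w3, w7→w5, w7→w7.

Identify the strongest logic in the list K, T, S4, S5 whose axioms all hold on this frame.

Reflexive (axiom T): yes — every world is S-related to itself.
Transitive (axiom 4): yes — every two-step S-path is closed by a direct edge.
Euclidean (axiom 5): yes — any two successors of a common world are S-related.
So F validates K, T, S4, S5. The strongest is S5.

S5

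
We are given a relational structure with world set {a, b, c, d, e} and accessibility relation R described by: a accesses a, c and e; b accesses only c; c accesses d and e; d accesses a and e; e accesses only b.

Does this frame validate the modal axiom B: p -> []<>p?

No

By correspondence theory, B is valid on a frame iff R is symmetric.
Symmetric: no — a R c but not c R a.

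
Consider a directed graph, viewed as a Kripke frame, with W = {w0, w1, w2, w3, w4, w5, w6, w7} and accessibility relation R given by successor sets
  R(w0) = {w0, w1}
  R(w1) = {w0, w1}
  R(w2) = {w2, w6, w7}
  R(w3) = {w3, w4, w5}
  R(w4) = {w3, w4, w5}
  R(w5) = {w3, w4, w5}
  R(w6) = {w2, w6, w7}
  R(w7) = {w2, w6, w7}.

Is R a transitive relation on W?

Yes

Transitive: yes — every two-step R-path is closed by a direct edge.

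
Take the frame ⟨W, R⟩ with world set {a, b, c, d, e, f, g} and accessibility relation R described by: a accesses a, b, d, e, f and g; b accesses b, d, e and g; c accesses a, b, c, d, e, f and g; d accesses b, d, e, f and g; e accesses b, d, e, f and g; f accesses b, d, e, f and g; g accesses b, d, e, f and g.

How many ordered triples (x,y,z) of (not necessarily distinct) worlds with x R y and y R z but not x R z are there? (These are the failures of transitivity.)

3

Enumerating: (b,d,f), (b,e,f), (b,g,f).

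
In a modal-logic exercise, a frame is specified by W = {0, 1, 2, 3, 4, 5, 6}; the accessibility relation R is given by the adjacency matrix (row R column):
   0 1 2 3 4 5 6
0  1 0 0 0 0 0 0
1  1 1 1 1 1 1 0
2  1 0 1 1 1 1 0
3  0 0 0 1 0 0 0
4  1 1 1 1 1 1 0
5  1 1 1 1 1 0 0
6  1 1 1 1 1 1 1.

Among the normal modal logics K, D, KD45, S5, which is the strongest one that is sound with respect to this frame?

D

Serial (axiom D): yes — every world has a successor (e.g. 0 R 0).
Euclidean (axiom 5): no — 1 R 0 and 1 R 2, but not 0 R 2.
Transitive (axiom 4): no — 2 R 4 and 4 R 1, but not 2 R 1.
Reflexive (axiom T): no — 5 is not related to itself.
So F validates K, D; KD45 would additionally require R to be Euclidean and transitive. The strongest is D.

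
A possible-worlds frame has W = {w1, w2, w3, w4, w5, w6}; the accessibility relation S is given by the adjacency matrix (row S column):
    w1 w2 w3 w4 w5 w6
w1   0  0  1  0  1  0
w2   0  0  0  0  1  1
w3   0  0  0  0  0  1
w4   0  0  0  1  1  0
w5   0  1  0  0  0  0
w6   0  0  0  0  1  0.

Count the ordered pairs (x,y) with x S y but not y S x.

6

Enumerating: (w1,w3), (w1,w5), (w2,w6), (w3,w6), (w4,w5), (w6,w5).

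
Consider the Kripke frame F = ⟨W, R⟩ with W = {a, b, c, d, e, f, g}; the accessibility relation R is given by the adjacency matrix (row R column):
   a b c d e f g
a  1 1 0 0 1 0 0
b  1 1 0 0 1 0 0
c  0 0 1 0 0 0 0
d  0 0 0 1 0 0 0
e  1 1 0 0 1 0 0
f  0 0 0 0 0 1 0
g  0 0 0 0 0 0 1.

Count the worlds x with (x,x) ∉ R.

0

R is reflexive; there are no such worlds.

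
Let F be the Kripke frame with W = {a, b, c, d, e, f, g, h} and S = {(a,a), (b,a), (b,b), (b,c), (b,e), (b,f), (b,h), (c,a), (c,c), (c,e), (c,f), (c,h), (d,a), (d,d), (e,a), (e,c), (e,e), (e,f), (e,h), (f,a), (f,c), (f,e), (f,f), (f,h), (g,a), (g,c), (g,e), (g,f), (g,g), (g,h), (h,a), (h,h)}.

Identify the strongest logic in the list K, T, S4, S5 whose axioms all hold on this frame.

Reflexive (axiom T): yes — every world is S-related to itself.
Transitive (axiom 4): yes — every two-step S-path is closed by a direct edge.
Euclidean (axiom 5): no — b S a and b S c, but not a S c.
So F validates K, T, S4; S5 would additionally require S to be Euclidean. The strongest is S4.

S4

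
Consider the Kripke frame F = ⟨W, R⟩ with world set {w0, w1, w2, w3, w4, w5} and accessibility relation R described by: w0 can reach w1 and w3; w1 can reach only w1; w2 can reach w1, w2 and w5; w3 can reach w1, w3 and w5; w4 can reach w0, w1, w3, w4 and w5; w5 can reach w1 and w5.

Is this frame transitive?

No

Transitive: no — w0 R w3 and w3 R w5, but not w0 R w5.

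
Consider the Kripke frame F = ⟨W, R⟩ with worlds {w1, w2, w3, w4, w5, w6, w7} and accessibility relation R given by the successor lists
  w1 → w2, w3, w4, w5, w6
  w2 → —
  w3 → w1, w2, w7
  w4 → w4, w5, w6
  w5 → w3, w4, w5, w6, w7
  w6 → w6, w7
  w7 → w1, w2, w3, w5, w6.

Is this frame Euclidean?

No

Euclidean: no — w1 R w2 and w1 R w3, but not w2 R w3.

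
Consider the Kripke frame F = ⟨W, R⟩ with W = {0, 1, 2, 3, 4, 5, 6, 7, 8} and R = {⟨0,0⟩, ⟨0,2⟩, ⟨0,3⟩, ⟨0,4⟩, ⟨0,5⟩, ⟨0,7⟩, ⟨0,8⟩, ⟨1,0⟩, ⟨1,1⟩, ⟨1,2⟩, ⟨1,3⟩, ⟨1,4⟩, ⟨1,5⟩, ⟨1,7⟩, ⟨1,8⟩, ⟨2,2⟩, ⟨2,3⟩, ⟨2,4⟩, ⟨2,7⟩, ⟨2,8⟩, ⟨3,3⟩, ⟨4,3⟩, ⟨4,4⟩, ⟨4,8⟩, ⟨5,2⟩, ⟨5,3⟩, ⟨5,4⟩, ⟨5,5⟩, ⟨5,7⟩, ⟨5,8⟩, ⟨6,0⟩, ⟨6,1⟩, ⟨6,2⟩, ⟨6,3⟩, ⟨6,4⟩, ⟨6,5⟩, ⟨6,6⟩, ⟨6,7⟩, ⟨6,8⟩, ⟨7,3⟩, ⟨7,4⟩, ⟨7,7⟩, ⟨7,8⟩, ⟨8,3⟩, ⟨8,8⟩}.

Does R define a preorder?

Reflexive: yes — every world is R-related to itself.
Transitive: yes — every two-step R-path is closed by a direct edge.
So R is a preorder.

Yes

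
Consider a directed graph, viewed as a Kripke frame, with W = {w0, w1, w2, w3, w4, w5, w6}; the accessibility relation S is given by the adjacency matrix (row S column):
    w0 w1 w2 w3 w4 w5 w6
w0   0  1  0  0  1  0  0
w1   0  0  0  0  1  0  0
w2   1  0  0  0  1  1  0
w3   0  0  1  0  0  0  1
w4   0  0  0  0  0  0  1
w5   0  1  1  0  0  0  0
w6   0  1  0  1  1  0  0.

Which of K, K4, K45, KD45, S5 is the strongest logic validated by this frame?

K

Transitive (axiom 4): no — w0 S w4 and w4 S w6, but not w0 S w6.
Euclidean (axiom 5): no — w0 S w4 and w0 S w1, but not w4 S w1.
Serial (axiom D): yes — every world has a successor (e.g. w0 S w1).
Reflexive (axiom T): no — w0 is not related to itself.
So F validates K; K4 would additionally require S to be transitive. The strongest is K.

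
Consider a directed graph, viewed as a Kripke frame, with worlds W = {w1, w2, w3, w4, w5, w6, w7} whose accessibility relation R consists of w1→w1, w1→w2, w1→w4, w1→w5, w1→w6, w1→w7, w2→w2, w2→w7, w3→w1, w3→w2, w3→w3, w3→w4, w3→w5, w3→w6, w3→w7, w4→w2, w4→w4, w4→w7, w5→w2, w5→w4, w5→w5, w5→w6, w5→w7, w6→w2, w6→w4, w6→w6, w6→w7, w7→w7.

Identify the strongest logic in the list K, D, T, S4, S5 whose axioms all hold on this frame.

Serial (axiom D): yes — every world has a successor (e.g. w1 R w1).
Reflexive (axiom T): yes — every world is R-related to itself.
Transitive (axiom 4): yes — every two-step R-path is closed by a direct edge.
Euclidean (axiom 5): no — w1 R w2 and w1 R w4, but not w2 R w4.
So F validates K, D, T, S4; S5 would additionally require R to be Euclidean. The strongest is S4.

S4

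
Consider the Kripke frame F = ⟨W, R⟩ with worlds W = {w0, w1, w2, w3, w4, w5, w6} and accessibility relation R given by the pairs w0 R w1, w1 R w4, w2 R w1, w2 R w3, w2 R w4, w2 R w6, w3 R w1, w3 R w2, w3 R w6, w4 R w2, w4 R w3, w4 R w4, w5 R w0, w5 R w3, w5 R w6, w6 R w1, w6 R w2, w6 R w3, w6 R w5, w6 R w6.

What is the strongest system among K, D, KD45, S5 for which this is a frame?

Serial (axiom D): yes — every world has a successor (e.g. w0 R w1).
Euclidean (axiom 5): no — w2 R w1 and w2 R w3, but not w1 R w3.
Transitive (axiom 4): no — w0 R w1 and w1 R w4, but not w0 R w4.
Reflexive (axiom T): no — w0 is not related to itself.
So F validates K, D; KD45 would additionally require R to be Euclidean and transitive. The strongest is D.

D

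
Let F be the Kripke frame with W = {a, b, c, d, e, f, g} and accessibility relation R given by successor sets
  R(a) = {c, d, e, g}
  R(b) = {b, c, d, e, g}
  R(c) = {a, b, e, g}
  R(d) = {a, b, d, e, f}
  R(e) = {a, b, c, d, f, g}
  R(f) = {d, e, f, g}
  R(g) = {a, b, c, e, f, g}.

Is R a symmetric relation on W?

Yes

Symmetric: yes — every pair in R has its reverse in R.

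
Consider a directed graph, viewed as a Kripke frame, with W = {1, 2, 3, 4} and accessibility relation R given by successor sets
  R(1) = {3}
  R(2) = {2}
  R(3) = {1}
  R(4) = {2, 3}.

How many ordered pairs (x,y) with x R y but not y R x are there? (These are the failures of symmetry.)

Enumerating: (4,2), (4,3).

2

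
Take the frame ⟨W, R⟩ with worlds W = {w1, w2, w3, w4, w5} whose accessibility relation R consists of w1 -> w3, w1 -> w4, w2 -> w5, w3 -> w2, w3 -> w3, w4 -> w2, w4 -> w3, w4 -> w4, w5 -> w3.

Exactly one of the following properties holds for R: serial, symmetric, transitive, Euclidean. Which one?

Serial: yes — every world has a successor (e.g. w1 R w3).
Symmetric: no — w1 R w3 but not w3 R w1.
Transitive: no — w1 R w3 and w3 R w2, but not w1 R w2.
Euclidean: no — w1 R w3 and w1 R w4, but not w3 R w4.
Only serial holds.

serial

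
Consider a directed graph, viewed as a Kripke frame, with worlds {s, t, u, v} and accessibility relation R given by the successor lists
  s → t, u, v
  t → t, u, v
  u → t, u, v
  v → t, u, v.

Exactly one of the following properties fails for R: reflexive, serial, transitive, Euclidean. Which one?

reflexive

Reflexive: no — s is not related to itself.
Serial: yes — every world has a successor (e.g. s R t).
Transitive: yes — every two-step R-path is closed by a direct edge.
Euclidean: yes — any two successors of a common world are R-related.
Only reflexive fails.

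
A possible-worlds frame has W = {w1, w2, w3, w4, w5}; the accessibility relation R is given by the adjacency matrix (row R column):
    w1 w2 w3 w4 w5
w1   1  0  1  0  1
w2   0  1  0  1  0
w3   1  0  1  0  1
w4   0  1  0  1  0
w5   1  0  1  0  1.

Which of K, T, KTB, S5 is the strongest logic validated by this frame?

S5

Reflexive (axiom T): yes — every world is R-related to itself.
Symmetric (axiom B): yes — every pair in R has its reverse in R.
Euclidean (axiom 5): yes — any two successors of a common world are R-related.
So F validates K, T, KTB, S5. The strongest is S5.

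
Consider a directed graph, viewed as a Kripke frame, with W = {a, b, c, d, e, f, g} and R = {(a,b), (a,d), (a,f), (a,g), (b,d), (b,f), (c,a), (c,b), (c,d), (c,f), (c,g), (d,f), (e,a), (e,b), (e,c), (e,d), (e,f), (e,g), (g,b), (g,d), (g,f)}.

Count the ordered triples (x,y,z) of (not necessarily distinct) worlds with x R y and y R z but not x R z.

0

R is transitive; there are no such tuples.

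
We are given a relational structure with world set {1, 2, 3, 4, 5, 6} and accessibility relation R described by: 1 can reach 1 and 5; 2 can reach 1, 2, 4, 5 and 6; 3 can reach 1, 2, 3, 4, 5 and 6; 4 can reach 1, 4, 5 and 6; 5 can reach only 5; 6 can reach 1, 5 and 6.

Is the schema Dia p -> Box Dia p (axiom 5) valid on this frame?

No

Axiom 5 corresponds to the accessibility relation being Euclidean.
Euclidean: no — 2 R 1 and 2 R 4, but not 1 R 4.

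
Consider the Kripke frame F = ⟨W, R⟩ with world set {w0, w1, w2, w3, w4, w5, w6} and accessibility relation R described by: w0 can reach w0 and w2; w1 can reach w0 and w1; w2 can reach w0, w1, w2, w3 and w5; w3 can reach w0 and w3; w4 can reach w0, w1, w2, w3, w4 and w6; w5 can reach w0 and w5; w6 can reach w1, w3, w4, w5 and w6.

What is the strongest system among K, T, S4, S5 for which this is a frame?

Reflexive (axiom T): yes — every world is R-related to itself.
Transitive (axiom 4): no — w0 R w2 and w2 R w1, but not w0 R w1.
Euclidean (axiom 5): no — w2 R w0 and w2 R w1, but not w0 R w1.
So F validates K, T; S4 would additionally require R to be transitive. The strongest is T.

T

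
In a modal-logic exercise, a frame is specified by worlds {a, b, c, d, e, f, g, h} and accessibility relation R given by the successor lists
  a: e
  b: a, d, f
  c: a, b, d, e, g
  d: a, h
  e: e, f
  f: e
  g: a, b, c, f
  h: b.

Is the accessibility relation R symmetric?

No

Symmetric: no — a R e but not e R a.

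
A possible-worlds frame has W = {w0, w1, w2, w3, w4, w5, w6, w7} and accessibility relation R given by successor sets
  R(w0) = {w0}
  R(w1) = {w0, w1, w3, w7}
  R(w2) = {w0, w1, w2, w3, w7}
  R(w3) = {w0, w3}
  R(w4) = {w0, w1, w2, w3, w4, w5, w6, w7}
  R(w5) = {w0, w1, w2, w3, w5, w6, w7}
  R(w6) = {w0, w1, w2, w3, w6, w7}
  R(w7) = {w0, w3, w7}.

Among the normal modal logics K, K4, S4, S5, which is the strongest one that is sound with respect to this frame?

S4

Transitive (axiom 4): yes — every two-step R-path is closed by a direct edge.
Reflexive (axiom T): yes — every world is R-related to itself.
Euclidean (axiom 5): no — w1 R w0 and w1 R w3, but not w0 R w3.
So F validates K, K4, S4; S5 would additionally require R to be Euclidean. The strongest is S4.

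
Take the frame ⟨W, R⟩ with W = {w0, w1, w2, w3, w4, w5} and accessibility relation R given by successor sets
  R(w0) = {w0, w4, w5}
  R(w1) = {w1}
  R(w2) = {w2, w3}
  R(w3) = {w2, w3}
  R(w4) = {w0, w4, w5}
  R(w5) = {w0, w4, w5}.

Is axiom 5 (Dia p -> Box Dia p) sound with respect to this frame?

Yes

The schema 5 characterises exactly the Euclidean frames.
Euclidean: yes — any two successors of a common world are R-related.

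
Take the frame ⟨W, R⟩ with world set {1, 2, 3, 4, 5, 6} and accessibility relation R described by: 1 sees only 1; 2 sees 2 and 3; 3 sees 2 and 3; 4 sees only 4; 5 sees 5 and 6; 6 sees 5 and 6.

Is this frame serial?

Yes

Serial: yes — every world has a successor (e.g. 1 R 1).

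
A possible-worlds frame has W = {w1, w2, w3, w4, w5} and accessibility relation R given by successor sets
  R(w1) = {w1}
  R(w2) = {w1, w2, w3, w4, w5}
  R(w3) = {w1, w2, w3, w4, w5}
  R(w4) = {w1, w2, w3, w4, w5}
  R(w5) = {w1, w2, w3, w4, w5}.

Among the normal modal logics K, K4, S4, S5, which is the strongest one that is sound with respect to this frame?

Transitive (axiom 4): yes — every two-step R-path is closed by a direct edge.
Reflexive (axiom T): yes — every world is R-related to itself.
Euclidean (axiom 5): no — w2 R w1 and w2 R w3, but not w1 R w3.
So F validates K, K4, S4; S5 would additionally require R to be Euclidean. The strongest is S4.

S4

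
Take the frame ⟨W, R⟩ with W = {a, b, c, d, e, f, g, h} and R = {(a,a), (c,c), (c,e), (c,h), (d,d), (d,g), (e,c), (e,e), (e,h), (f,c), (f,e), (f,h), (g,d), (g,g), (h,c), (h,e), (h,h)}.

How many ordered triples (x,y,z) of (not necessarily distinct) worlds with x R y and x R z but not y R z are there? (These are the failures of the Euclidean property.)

0

R is Euclidean; there are no such tuples.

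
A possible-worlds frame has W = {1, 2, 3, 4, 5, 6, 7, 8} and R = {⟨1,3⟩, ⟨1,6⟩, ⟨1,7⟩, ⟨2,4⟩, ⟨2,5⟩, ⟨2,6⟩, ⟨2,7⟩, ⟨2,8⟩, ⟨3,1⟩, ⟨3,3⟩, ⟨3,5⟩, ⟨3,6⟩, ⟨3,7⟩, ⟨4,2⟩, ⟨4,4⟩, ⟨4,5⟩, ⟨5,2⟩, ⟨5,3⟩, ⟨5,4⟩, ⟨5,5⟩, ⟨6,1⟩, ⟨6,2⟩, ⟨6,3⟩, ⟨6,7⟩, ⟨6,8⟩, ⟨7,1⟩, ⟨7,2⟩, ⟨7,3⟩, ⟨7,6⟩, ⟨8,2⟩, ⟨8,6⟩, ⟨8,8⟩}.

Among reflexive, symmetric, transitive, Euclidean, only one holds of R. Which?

symmetric

Reflexive: no — 1 is not related to itself.
Symmetric: yes — every pair in R has its reverse in R.
Transitive: no — 1 R 3 and 3 R 5, but not 1 R 5.
Euclidean: no — 2 R 4 and 2 R 6, but not 4 R 6.
Only symmetric holds.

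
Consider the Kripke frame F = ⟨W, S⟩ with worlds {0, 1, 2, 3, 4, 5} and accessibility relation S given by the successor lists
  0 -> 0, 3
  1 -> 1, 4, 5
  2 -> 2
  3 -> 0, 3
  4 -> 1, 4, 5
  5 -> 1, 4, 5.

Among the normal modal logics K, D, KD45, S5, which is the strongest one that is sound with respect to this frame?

S5

Serial (axiom D): yes — every world has a successor (e.g. 0 S 0).
Euclidean (axiom 5): yes — any two successors of a common world are S-related.
Transitive (axiom 4): yes — every two-step S-path is closed by a direct edge.
Reflexive (axiom T): yes — every world is S-related to itself.
So F validates K, D, KD45, S5. The strongest is S5.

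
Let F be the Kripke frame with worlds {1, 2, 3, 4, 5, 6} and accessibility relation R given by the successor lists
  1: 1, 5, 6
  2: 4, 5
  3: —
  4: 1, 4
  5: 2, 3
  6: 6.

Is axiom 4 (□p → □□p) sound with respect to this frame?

No

The schema 4 characterises exactly the transitive frames.
Transitive: no — 1 R 5 and 5 R 2, but not 1 R 2.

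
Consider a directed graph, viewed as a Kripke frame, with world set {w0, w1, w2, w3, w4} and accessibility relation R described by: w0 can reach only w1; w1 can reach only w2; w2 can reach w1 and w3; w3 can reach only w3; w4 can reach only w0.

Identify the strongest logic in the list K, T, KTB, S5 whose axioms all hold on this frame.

Reflexive (axiom T): no — w0 is not related to itself.
Symmetric (axiom B): no — w0 R w1 but not w1 R w0.
Euclidean (axiom 5): no — w2 R w1 and w2 R w3, but not w1 R w3.
So F validates K; T would additionally require R to be reflexive. The strongest is K.

K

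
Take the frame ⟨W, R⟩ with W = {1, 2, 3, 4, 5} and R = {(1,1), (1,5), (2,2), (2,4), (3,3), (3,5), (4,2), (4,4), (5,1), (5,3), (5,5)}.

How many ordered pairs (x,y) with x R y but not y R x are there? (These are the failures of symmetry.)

R is symmetric; there are no such tuples.

0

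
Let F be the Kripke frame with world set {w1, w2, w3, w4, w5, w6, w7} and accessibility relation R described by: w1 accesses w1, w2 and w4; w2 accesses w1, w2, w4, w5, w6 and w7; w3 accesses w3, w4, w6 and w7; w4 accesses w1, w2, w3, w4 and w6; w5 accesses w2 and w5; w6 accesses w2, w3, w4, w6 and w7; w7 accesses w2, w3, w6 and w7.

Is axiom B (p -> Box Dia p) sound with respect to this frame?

Yes

By correspondence theory, B is valid on a frame iff R is symmetric.
Symmetric: yes — every pair in R has its reverse in R.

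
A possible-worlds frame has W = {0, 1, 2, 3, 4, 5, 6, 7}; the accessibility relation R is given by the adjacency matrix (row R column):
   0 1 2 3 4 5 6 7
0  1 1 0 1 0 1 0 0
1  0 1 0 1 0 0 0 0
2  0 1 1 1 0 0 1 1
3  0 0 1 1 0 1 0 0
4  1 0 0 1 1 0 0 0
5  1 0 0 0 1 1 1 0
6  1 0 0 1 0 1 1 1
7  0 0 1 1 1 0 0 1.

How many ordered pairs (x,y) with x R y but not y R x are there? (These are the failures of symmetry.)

Enumerating: (0,1), (0,3), (1,3), (2,1), (2,6), (3,5), (4,0), (4,3), (5,4), (6,0), (6,3), (6,7), (7,3), (7,4).

14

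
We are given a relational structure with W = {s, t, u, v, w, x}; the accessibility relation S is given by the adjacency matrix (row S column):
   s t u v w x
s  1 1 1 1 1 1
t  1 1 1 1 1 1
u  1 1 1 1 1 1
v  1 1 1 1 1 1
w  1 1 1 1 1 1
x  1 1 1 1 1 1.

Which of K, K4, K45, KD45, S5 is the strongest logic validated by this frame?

Transitive (axiom 4): yes — every two-step S-path is closed by a direct edge.
Euclidean (axiom 5): yes — any two successors of a common world are S-related.
Serial (axiom D): yes — every world has a successor (e.g. s S s).
Reflexive (axiom T): yes — every world is S-related to itself.
So F validates K, K4, K45, KD45, S5. The strongest is S5.

S5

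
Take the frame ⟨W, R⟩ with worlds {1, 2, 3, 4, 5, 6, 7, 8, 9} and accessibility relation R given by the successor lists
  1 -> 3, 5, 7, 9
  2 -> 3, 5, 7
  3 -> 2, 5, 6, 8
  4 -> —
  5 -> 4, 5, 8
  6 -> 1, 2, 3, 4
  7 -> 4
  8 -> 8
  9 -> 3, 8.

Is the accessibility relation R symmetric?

No

Symmetric: no — 1 R 3 but not 3 R 1.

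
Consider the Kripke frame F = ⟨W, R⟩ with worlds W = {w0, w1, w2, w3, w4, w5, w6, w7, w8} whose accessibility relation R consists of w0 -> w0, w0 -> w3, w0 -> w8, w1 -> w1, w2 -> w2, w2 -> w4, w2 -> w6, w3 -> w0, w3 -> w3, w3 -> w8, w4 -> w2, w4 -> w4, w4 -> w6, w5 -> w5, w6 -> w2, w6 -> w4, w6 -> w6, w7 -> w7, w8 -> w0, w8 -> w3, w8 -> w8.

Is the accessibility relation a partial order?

Reflexive: yes — every world is R-related to itself.
Transitive: yes — every two-step R-path is closed by a direct edge.
Antisymmetric: no — w0 R w3 and w3 R w0 with w0 ≠ w3.
So R is not a partial order.

No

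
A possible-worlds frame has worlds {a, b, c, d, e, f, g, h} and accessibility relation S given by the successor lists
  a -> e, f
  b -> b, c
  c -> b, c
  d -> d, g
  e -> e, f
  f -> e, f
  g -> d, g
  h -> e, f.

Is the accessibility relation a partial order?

Reflexive: no — a is not related to itself.
Transitive: yes — every two-step S-path is closed by a direct edge.
Antisymmetric: no — b S c and c S b with b ≠ c.
So S is not a partial order.

No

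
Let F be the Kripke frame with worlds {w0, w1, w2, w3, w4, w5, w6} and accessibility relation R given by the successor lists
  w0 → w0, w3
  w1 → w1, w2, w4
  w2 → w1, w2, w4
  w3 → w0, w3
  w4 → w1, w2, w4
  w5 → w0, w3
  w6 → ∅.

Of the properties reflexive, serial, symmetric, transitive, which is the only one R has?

Reflexive: no — w5 is not related to itself.
Serial: no — w6 has no R-successor.
Symmetric: no — w5 R w0 but not w0 R w5.
Transitive: yes — every two-step R-path is closed by a direct edge.
Only transitive holds.

transitive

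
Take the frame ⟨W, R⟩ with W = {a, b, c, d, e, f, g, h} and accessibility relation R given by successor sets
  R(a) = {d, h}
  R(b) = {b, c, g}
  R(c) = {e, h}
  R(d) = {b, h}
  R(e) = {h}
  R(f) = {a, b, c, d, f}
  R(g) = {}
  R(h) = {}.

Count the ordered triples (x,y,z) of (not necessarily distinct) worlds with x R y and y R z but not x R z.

10

Enumerating: (a,d,b), (b,c,e), (b,c,h), (d,b,c), (d,b,g), (f,a,h), (f,b,g), (f,c,e), (f,c,h), (f,d,h).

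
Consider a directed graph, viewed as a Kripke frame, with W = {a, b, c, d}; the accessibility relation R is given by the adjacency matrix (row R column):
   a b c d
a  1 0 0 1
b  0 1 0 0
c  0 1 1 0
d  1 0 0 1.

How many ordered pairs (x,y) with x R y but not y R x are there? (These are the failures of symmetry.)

Enumerating: (c,b).

1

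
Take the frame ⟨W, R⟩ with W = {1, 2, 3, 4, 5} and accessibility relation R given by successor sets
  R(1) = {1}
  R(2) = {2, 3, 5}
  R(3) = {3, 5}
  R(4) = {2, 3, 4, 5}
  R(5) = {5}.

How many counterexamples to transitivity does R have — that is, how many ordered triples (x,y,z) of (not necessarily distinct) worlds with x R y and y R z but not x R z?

0

R is transitive; there are no such tuples.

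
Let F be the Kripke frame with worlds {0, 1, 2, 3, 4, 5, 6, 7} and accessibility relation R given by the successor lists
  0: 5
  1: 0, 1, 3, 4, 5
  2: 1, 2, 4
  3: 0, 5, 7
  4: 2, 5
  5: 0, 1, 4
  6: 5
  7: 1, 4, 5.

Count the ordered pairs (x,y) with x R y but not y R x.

Enumerating: (1,0), (1,3), (1,4), (2,1), (3,0), (3,5), (3,7), (6,5), (7,1), (7,4), (7,5).

11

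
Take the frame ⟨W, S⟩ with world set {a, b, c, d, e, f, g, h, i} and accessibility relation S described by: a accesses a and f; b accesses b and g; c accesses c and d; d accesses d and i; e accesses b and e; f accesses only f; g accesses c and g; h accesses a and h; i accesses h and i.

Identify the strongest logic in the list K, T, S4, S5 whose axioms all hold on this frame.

Reflexive (axiom T): yes — every world is S-related to itself.
Transitive (axiom 4): no — b S g and g S c, but not b S c.
Euclidean (axiom 5): no — a S f and a S a, but not f S a.
So F validates K, T; S4 would additionally require S to be transitive. The strongest is T.

T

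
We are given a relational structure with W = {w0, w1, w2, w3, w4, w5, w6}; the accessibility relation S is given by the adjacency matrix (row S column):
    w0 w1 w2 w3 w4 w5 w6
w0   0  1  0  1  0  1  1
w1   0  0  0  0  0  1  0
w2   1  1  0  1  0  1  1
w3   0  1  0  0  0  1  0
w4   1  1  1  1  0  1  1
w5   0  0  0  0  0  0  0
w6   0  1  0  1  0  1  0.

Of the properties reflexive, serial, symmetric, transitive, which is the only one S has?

Reflexive: no — w0 is not related to itself.
Serial: no — w5 has no S-successor.
Symmetric: no — w0 S w1 but not w1 S w0.
Transitive: yes — every two-step S-path is closed by a direct edge.
Only transitive holds.

transitive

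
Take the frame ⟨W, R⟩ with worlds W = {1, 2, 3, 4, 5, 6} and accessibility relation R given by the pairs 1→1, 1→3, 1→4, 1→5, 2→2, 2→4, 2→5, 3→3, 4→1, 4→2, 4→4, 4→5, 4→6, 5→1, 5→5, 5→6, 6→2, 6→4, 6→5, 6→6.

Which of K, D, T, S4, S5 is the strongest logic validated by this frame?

T

Serial (axiom D): yes — every world has a successor (e.g. 1 R 1).
Reflexive (axiom T): yes — every world is R-related to itself.
Transitive (axiom 4): no — 1 R 4 and 4 R 2, but not 1 R 2.
Euclidean (axiom 5): no — 1 R 3 and 1 R 4, but not 3 R 4.
So F validates K, D, T; S4 would additionally require R to be transitive. The strongest is T.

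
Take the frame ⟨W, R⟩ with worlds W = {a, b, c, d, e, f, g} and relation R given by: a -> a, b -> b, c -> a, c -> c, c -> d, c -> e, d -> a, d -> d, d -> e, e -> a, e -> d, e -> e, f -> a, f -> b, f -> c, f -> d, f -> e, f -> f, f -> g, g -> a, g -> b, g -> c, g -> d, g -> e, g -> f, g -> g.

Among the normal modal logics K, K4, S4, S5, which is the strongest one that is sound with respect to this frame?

S4

Transitive (axiom 4): yes — every two-step R-path is closed by a direct edge.
Reflexive (axiom T): yes — every world is R-related to itself.
Euclidean (axiom 5): no — c R a and c R d, but not a R d.
So F validates K, K4, S4; S5 would additionally require R to be Euclidean. The strongest is S4.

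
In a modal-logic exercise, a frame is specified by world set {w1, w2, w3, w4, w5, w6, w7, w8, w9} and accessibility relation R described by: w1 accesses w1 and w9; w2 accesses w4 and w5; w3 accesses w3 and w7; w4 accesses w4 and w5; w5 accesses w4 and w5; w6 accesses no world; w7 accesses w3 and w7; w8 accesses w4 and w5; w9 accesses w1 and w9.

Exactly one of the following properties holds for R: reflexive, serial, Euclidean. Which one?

Euclidean

Reflexive: no — w2 is not related to itself.
Serial: no — w6 has no R-successor.
Euclidean: yes — any two successors of a common world are R-related.
Only Euclidean holds.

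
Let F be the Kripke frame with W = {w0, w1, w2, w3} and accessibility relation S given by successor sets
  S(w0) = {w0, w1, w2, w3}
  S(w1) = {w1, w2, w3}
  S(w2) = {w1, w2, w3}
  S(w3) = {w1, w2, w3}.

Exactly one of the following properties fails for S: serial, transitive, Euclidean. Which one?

Euclidean

Serial: yes — every world has a successor (e.g. w0 S w0).
Transitive: yes — every two-step S-path is closed by a direct edge.
Euclidean: no — w0 S w1 and w0 S w0, but not w1 S w0.
Only Euclidean fails.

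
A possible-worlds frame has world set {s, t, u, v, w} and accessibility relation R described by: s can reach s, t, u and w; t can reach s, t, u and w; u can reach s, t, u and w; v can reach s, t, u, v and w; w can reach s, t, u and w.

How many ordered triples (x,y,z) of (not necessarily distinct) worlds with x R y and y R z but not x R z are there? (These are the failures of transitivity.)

R is transitive; there are no such tuples.

0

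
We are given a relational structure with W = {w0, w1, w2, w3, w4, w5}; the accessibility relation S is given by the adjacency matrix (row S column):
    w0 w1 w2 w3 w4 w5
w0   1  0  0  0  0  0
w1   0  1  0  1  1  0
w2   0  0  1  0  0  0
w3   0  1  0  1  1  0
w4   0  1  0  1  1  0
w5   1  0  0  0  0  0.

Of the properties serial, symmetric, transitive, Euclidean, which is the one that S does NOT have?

Serial: yes — every world has a successor (e.g. w0 S w0).
Symmetric: no — w5 S w0 but not w0 S w5.
Transitive: yes — every two-step S-path is closed by a direct edge.
Euclidean: yes — any two successors of a common world are S-related.
Only symmetric fails.

symmetric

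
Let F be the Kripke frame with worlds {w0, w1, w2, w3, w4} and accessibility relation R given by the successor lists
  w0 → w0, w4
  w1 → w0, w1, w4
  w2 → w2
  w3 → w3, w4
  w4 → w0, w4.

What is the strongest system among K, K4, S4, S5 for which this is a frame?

Transitive (axiom 4): no — w3 R w4 and w4 R w0, but not w3 R w0.
Reflexive (axiom T): yes — every world is R-related to itself.
Euclidean (axiom 5): no — w1 R w0 and w1 R w1, but not w0 R w1.
So F validates K; K4 would additionally require R to be transitive. The strongest is K.

K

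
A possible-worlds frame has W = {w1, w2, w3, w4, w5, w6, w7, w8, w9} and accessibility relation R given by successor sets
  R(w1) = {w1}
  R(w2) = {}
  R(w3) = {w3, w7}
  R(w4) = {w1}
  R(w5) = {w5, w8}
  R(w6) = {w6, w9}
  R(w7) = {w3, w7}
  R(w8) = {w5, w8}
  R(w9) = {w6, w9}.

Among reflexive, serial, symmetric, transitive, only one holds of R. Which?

Reflexive: no — w2 is not related to itself.
Serial: no — w2 has no R-successor.
Symmetric: no — w4 R w1 but not w1 R w4.
Transitive: yes — every two-step R-path is closed by a direct edge.
Only transitive holds.

transitive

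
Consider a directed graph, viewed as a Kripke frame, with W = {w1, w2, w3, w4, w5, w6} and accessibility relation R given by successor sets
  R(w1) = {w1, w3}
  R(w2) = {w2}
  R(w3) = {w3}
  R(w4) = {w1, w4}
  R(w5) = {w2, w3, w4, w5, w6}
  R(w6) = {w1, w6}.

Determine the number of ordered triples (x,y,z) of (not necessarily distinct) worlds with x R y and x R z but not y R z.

Enumerating: (w1,w3,w1), (w4,w1,w4), (w5,w2,w3), (w5,w2,w4), (w5,w2,w5), (w5,w2,w6), (w5,w3,w2), (w5,w3,w4), (w5,w3,w5), (w5,w3,w6), (w5,w4,w2), (w5,w4,w3), … and 7 more.
Total: 19.

19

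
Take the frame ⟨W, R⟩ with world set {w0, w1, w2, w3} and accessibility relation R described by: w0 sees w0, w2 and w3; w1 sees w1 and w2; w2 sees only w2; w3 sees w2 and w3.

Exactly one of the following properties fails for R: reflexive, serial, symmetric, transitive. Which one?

Reflexive: yes — every world is R-related to itself.
Serial: yes — every world has a successor (e.g. w0 R w0).
Symmetric: no — w0 R w2 but not w2 R w0.
Transitive: yes — every two-step R-path is closed by a direct edge.
Only symmetric fails.

symmetric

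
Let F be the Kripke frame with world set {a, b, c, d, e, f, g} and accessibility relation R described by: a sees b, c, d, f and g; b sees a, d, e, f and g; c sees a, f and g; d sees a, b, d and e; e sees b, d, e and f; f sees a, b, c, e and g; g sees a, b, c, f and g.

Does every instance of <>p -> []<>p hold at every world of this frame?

By correspondence theory, 5 is valid on a frame iff R is Euclidean.
Euclidean: no — a R b and a R c, but not b R c.

No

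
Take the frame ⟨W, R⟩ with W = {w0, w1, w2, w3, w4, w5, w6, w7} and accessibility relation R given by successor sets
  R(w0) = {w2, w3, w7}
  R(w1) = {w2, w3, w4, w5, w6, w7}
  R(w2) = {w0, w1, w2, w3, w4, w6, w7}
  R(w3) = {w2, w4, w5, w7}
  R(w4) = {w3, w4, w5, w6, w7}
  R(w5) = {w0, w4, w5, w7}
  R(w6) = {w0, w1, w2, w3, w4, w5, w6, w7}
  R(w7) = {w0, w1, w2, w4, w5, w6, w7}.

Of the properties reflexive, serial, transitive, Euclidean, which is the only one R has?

serial

Reflexive: no — w0 is not related to itself.
Serial: yes — every world has a successor (e.g. w0 R w2).
Transitive: no — w0 R w2 and w2 R w1, but not w0 R w1.
Euclidean: no — w0 R w7 and w0 R w3, but not w7 R w3.
Only serial holds.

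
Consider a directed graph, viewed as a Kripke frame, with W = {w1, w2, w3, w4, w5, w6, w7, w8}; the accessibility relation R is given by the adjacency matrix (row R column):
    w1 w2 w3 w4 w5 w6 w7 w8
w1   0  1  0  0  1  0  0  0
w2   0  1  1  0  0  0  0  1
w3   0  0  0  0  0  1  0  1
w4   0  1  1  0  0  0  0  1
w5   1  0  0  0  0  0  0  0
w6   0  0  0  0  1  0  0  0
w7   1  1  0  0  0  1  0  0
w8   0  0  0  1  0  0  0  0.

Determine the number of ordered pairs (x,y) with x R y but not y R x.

Enumerating: (w1,w2), (w2,w3), (w2,w8), (w3,w6), (w3,w8), (w4,w2), (w4,w3), (w6,w5), (w7,w1), (w7,w2), (w7,w6).

11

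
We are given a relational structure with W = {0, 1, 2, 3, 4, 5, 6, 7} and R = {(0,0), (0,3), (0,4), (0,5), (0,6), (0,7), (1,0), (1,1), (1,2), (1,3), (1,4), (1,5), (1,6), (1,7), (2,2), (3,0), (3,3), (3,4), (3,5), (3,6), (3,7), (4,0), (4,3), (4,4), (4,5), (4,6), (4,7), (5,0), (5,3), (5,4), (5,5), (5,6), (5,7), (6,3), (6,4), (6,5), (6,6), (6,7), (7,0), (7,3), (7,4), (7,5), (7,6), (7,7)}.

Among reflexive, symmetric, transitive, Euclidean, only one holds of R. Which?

Reflexive: yes — every world is R-related to itself.
Symmetric: no — 0 R 6 but not 6 R 0.
Transitive: no — 6 R 3 and 3 R 0, but not 6 R 0.
Euclidean: no — 1 R 0 and 1 R 2, but not 0 R 2.
Only reflexive holds.

reflexive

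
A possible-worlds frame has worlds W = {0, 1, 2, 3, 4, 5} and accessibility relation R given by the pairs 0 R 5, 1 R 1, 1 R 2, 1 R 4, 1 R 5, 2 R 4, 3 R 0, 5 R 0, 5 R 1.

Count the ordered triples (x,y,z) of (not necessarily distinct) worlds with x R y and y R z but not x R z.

Enumerating: (0,5,0), (0,5,1), (1,5,0), (3,0,5), (5,0,5), (5,1,2), (5,1,4), (5,1,5).

8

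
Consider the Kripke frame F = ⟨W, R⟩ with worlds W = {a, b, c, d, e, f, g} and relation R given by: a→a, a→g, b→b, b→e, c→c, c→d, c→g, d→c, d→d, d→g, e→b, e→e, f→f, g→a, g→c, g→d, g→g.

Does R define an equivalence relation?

Reflexive: yes — every world is R-related to itself.
Symmetric: yes — every pair in R has its reverse in R.
Transitive: no — a R g and g R c, but not a R c.
So R is not an equivalence relation.

No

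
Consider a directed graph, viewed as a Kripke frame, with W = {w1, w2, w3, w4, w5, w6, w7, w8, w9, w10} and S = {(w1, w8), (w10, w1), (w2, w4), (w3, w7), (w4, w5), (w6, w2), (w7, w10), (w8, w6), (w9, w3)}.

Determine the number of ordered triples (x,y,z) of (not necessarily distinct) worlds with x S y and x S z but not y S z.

9

Enumerating: (w1,w8,w8), (w10,w1,w1), (w2,w4,w4), (w3,w7,w7), (w4,w5,w5), (w6,w2,w2), (w7,w10,w10), (w8,w6,w6), (w9,w3,w3).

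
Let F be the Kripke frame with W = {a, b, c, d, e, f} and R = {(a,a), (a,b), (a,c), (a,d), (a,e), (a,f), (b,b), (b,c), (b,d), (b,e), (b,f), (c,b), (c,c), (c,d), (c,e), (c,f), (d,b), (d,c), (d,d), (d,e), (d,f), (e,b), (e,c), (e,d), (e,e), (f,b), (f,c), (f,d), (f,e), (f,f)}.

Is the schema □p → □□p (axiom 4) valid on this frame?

The schema 4 characterises exactly the transitive frames.
Transitive: no — e R b and b R f, but not e R f.

No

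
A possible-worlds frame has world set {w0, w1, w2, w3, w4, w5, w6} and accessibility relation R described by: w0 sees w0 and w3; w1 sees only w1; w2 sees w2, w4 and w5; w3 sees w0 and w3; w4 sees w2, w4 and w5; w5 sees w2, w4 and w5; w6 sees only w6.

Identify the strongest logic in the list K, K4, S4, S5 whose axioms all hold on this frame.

Transitive (axiom 4): yes — every two-step R-path is closed by a direct edge.
Reflexive (axiom T): yes — every world is R-related to itself.
Euclidean (axiom 5): yes — any two successors of a common world are R-related.
So F validates K, K4, S4, S5. The strongest is S5.

S5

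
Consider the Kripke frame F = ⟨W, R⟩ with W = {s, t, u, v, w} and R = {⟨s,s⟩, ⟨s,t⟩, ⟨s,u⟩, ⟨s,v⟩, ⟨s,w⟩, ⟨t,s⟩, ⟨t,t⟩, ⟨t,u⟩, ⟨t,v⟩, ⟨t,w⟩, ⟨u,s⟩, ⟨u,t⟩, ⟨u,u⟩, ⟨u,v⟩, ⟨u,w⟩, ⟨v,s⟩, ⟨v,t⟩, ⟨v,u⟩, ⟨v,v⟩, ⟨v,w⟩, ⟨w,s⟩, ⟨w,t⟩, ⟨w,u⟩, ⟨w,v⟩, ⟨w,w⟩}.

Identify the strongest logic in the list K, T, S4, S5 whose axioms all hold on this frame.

S5

Reflexive (axiom T): yes — every world is R-related to itself.
Transitive (axiom 4): yes — every two-step R-path is closed by a direct edge.
Euclidean (axiom 5): yes — any two successors of a common world are R-related.
So F validates K, T, S4, S5. The strongest is S5.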